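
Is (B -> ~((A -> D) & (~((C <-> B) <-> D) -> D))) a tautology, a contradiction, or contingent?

contingent

A | B | C | D | (A -> D) | (C <-> B) | ((C <-> B) <-> D) | ~((C <-> B) <-> D) | (~((C <-> B) <-> D) -> D) | φ
- | - | - | - | -------- | --------- | ----------------- | ------------------ | ------------------------- | -
1 | 1 | 1 | 1 |    1     |     1     |         1         |         0          |             1             | 0
1 | 1 | 1 | 0 |    0     |     1     |         0         |         1          |             0             | 1
1 | 1 | 0 | 1 |    1     |     0     |         0         |         1          |             1             | 0
1 | 1 | 0 | 0 |    0     |     0     |         1         |         0          |             1             | 1
1 | 0 | 1 | 1 |    1     |     0     |         0         |         1          |             1             | 1
1 | 0 | 1 | 0 |    0     |     0     |         1         |         0          |             1             | 1
1 | 0 | 0 | 1 |    1     |     1     |         1         |         0          |             1             | 1
1 | 0 | 0 | 0 |    0     |     1     |         0         |         1          |             0             | 1
0 | 1 | 1 | 1 |    1     |     1     |         1         |         0          |             1             | 0
0 | 1 | 1 | 0 |    1     |     1     |         0         |         1          |             0             | 1
0 | 1 | 0 | 1 |    1     |     0     |         0         |         1          |             1             | 0
0 | 1 | 0 | 0 |    1     |     0     |         1         |         0          |             1             | 0
0 | 0 | 1 | 1 |    1     |     0     |         0         |         1          |             1             | 1
0 | 0 | 1 | 0 |    1     |     0     |         1         |         0          |             1             | 1
0 | 0 | 0 | 1 |    1     |     1     |         1         |         0          |             1             | 1
0 | 0 | 0 | 0 |    1     |     1     |         0         |         1          |             0             | 1
11 of 16 rows are 1, so the formula is contingent.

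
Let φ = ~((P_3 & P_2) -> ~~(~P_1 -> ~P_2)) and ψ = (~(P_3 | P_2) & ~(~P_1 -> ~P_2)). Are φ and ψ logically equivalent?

not equivalent

P_1 | P_2 | P_3 | φ | ψ
--- | --- | --- | - | -
 F  |  F  |  F  | F | F
 F  |  F  |  T  | F | F
 F  |  T  |  F  | F | F
 F  |  T  |  T  | T | F
 T  |  F  |  F  | F | F
 T  |  F  |  T  | F | F
 T  |  T  |  F  | F | F
 T  |  T  |  T  | F | F
The columns differ at P_1=F, P_2=T, P_3=T (φ=T, ψ=F), so they are not equivalent.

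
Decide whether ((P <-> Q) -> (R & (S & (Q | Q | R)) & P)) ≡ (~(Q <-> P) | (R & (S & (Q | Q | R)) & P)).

equivalent

  P      Q      R      S    |    φ      ψ  
False  False  False  False  |  False  False
False  False  False   True  |  False  False
False  False   True  False  |  False  False
False  False   True   True  |  False  False
False   True  False  False  |   True   True
False   True  False   True  |   True   True
False   True   True  False  |   True   True
False   True   True   True  |   True   True
 True  False  False  False  |   True   True
 True  False  False   True  |   True   True
 True  False   True  False  |   True   True
 True  False   True   True  |   True   True
 True   True  False  False  |  False  False
 True   True  False   True  |  False  False
 True   True   True  False  |  False  False
 True   True   True   True  |   True   True
The columns for φ and ψ agree on every row, so they are logically equivalent.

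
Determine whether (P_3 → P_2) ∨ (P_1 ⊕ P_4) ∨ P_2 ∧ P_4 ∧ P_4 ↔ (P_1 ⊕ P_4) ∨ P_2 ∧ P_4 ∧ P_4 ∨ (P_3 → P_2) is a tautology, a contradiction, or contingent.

tautology

 P_1    P_2    P_3    P_4   |    φ  
False  False  False  False  |   True
False  False  False   True  |   True
False  False   True  False  |   True
False  False   True   True  |   True
False   True  False  False  |   True
False   True  False   True  |   True
False   True   True  False  |   True
False   True   True   True  |   True
 True  False  False  False  |   True
 True  False  False   True  |   True
 True  False   True  False  |   True
 True  False   True   True  |   True
 True   True  False  False  |   True
 True   True  False   True  |   True
 True   True   True  False  |   True
 True   True   True   True  |   True
Every row is True, so the formula is a tautology.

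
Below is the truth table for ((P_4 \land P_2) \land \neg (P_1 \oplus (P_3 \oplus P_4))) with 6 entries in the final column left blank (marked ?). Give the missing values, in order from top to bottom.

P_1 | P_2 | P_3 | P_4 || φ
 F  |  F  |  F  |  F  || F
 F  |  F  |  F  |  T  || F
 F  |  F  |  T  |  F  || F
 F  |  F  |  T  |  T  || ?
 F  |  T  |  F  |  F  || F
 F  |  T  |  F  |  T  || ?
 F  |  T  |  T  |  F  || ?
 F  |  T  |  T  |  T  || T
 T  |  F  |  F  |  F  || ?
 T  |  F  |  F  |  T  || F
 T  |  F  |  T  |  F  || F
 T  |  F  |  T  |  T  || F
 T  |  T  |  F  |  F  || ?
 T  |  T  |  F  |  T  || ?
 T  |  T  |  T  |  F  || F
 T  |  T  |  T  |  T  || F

F, F, F, F, F, T

Row P_1=F, P_2=F, P_3=T, P_4=T: (P_4 \land P_2) = F, \neg (P_1 \oplus (P_3 \oplus P_4)) = T, so the formula = F.
Row P_1=F, P_2=T, P_3=F, P_4=T: (P_4 \land P_2) = T, \neg (P_1 \oplus (P_3 \oplus P_4)) = F, so the formula = F.
Row P_1=F, P_2=T, P_3=T, P_4=F: (P_4 \land P_2) = F, \neg (P_1 \oplus (P_3 \oplus P_4)) = F, so the formula = F.
Row P_1=T, P_2=F, P_3=F, P_4=F: (P_4 \land P_2) = F, \neg (P_1 \oplus (P_3 \oplus P_4)) = F, so the formula = F.
Row P_1=T, P_2=T, P_3=F, P_4=F: (P_4 \land P_2) = F, \neg (P_1 \oplus (P_3 \oplus P_4)) = F, so the formula = F.
Row P_1=T, P_2=T, P_3=F, P_4=T: (P_4 \land P_2) = T, \neg (P_1 \oplus (P_3 \oplus P_4)) = T, so the formula = T.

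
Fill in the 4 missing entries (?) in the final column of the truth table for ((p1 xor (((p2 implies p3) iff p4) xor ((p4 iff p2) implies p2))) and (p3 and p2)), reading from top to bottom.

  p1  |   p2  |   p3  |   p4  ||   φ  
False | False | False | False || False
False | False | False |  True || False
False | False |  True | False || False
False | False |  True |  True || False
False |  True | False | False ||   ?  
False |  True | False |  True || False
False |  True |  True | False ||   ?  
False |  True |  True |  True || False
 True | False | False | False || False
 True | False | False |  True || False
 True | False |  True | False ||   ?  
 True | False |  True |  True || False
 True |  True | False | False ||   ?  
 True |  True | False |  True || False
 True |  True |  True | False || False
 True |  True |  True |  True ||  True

Row p1=False, p2=True, p3=False, p4=False: (p1 xor (((p2 implies p3) iff p4) xor ((p4 iff p2) implies p2))) = False, (p3 and p2) = False, so the formula = False.
Row p1=False, p2=True, p3=True, p4=False: (p1 xor (((p2 implies p3) iff p4) xor ((p4 iff p2) implies p2))) = True, (p3 and p2) = True, so the formula = True.
Row p1=True, p2=False, p3=True, p4=False: (p1 xor (((p2 implies p3) iff p4) xor ((p4 iff p2) implies p2))) = True, (p3 and p2) = False, so the formula = False.
Row p1=True, p2=True, p3=False, p4=False: (p1 xor (((p2 implies p3) iff p4) xor ((p4 iff p2) implies p2))) = True, (p3 and p2) = False, so the formula = False.

False, True, False, False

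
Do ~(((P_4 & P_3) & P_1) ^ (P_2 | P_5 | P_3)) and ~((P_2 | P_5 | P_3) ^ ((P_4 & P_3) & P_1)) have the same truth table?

P_1  P_2  P_3  P_4  P_5  |  φ  ψ
 T    T    T    T    T   |  T  T
 T    T    T    T    F   |  T  T
 T    T    T    F    T   |  F  F
 T    T    T    F    F   |  F  F
 T    T    F    T    T   |  F  F
 T    T    F    T    F   |  F  F
 T    T    F    F    T   |  F  F
 T    T    F    F    F   |  F  F
 T    F    T    T    T   |  T  T
 T    F    T    T    F   |  T  T
 T    F    T    F    T   |  F  F
 T    F    T    F    F   |  F  F
 T    F    F    T    T   |  F  F
 T    F    F    T    F   |  T  T
 T    F    F    F    T   |  F  F
 T    F    F    F    F   |  T  T
 F    T    T    T    T   |  F  F
 F    T    T    T    F   |  F  F
 F    T    T    F    T   |  F  F
 F    T    T    F    F   |  F  F
 F    T    F    T    T   |  F  F
 F    T    F    T    F   |  F  F
 F    T    F    F    T   |  F  F
 F    T    F    F    F   |  F  F
 F    F    T    T    T   |  F  F
 F    F    T    T    F   |  F  F
 F    F    T    F    T   |  F  F
 F    F    T    F    F   |  F  F
 F    F    F    T    T   |  F  F
 F    F    F    T    F   |  T  T
 F    F    F    F    T   |  F  F
 F    F    F    F    F   |  T  T
The columns for φ and ψ agree on every row, so they are logically equivalent.

equivalent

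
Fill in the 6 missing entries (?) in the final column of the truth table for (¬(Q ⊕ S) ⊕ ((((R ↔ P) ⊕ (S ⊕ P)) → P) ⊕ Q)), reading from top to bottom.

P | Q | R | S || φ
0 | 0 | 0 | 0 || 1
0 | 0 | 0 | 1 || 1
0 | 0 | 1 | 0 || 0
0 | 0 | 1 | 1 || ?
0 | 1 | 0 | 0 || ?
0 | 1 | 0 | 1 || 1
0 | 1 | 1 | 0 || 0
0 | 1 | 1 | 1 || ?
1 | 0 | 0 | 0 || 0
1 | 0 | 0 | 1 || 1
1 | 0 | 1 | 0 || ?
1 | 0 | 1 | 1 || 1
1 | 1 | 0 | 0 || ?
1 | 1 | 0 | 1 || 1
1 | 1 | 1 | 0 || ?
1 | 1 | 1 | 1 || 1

0, 1, 0, 0, 0, 0

Row P=0, Q=0, R=1, S=1: ¬(Q ⊕ S) = 0, ((((R ↔ P) ⊕ (S ⊕ P)) → P) ⊕ Q) = 0, so the formula = 0.
Row P=0, Q=1, R=0, S=0: ¬(Q ⊕ S) = 0, ((((R ↔ P) ⊕ (S ⊕ P)) → P) ⊕ Q) = 1, so the formula = 1.
Row P=0, Q=1, R=1, S=1: ¬(Q ⊕ S) = 1, ((((R ↔ P) ⊕ (S ⊕ P)) → P) ⊕ Q) = 1, so the formula = 0.
Row P=1, Q=0, R=1, S=0: ¬(Q ⊕ S) = 1, ((((R ↔ P) ⊕ (S ⊕ P)) → P) ⊕ Q) = 1, so the formula = 0.
Row P=1, Q=1, R=0, S=0: ¬(Q ⊕ S) = 0, ((((R ↔ P) ⊕ (S ⊕ P)) → P) ⊕ Q) = 0, so the formula = 0.
Row P=1, Q=1, R=1, S=0: ¬(Q ⊕ S) = 0, ((((R ↔ P) ⊕ (S ⊕ P)) → P) ⊕ Q) = 0, so the formula = 0.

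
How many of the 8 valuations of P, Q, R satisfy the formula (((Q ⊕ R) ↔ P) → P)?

6

P | Q | R || (((Q ⊕ R) ↔ P) → P)
F | F | F ||          F         
F | F | T ||          T         
F | T | F ||          T         
F | T | T ||          F         
T | F | F ||          T         
T | F | T ||          T         
T | T | F ||          T         
T | T | T ||          T         
The formula is true on 6 of the 8 rows.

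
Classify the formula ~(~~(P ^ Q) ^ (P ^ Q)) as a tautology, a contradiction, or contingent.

tautology

P  Q  |  (P ^ Q)  ~(P ^ Q)  ~~(P ^ Q)  (~~(P ^ Q) ^ (P ^ Q))  ~(~~(P ^ Q) ^ (P ^ Q))
0  0  |     0        1          0                0                      1           
0  1  |     1        0          1                0                      1           
1  0  |     1        0          1                0                      1           
1  1  |     0        1          0                0                      1           
Every row is 1, so the formula is a tautology.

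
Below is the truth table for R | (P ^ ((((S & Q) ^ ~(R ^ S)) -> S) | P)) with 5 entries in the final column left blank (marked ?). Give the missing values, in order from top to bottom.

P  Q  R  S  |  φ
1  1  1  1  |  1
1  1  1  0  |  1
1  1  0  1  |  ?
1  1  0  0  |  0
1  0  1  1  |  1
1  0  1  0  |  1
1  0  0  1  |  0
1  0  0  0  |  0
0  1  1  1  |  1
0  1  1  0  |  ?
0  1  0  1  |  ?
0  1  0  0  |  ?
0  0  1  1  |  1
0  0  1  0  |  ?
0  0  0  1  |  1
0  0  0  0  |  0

Row P=1, Q=1, R=0, S=1: (P ^ ((((S & Q) ^ ~(R ^ S)) -> S) | P)) = 0, so the formula = 0.
Row P=0, Q=1, R=1, S=0: (P ^ ((((S & Q) ^ ~(R ^ S)) -> S) | P)) = 1, so the formula = 1.
Row P=0, Q=1, R=0, S=1: (P ^ ((((S & Q) ^ ~(R ^ S)) -> S) | P)) = 1, so the formula = 1.
Row P=0, Q=1, R=0, S=0: (P ^ ((((S & Q) ^ ~(R ^ S)) -> S) | P)) = 0, so the formula = 0.
Row P=0, Q=0, R=1, S=0: (P ^ ((((S & Q) ^ ~(R ^ S)) -> S) | P)) = 1, so the formula = 1.

0, 1, 1, 0, 1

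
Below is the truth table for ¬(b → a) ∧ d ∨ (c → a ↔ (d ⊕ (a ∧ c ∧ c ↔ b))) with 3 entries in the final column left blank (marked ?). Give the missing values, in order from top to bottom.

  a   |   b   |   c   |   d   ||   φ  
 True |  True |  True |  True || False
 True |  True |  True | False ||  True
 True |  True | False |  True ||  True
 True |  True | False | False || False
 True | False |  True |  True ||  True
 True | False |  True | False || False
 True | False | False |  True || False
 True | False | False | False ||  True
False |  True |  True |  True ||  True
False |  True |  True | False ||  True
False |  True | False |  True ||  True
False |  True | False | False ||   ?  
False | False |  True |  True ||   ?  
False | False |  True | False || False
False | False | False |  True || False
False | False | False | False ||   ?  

Row a=False, b=True, c=False, d=False: (¬(b → a) ∧ d) = False, (c → a ↔ (d ⊕ (a ∧ c ∧ c ↔ b))) = False, so the formula = False.
Row a=False, b=False, c=True, d=True: (¬(b → a) ∧ d) = False, (c → a ↔ (d ⊕ (a ∧ c ∧ c ↔ b))) = True, so the formula = True.
Row a=False, b=False, c=False, d=False: (¬(b → a) ∧ d) = False, (c → a ↔ (d ⊕ (a ∧ c ∧ c ↔ b))) = True, so the formula = True.

False, True, True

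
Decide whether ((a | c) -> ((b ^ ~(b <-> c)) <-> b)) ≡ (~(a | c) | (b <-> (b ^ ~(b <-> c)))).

equivalent

a | b | c | φ | ψ
- | - | - | - | -
1 | 1 | 1 | 1 | 1
1 | 1 | 0 | 0 | 0
1 | 0 | 1 | 0 | 0
1 | 0 | 0 | 1 | 1
0 | 1 | 1 | 1 | 1
0 | 1 | 0 | 1 | 1
0 | 0 | 1 | 0 | 0
0 | 0 | 0 | 1 | 1
The columns for φ and ψ agree on every row, so they are logically equivalent.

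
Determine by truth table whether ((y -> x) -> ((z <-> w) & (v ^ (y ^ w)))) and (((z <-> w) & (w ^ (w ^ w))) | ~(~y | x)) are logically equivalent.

not equivalent

x | y | z | w | v | φ | ψ
- | - | - | - | - | - | -
1 | 1 | 1 | 1 | 1 | 1 | 1
1 | 1 | 1 | 1 | 0 | 0 | 1
1 | 1 | 1 | 0 | 1 | 0 | 0
1 | 1 | 1 | 0 | 0 | 0 | 0
1 | 1 | 0 | 1 | 1 | 0 | 0
1 | 1 | 0 | 1 | 0 | 0 | 0
1 | 1 | 0 | 0 | 1 | 0 | 0
1 | 1 | 0 | 0 | 0 | 1 | 0
1 | 0 | 1 | 1 | 1 | 0 | 1
1 | 0 | 1 | 1 | 0 | 1 | 1
1 | 0 | 1 | 0 | 1 | 0 | 0
1 | 0 | 1 | 0 | 0 | 0 | 0
1 | 0 | 0 | 1 | 1 | 0 | 0
1 | 0 | 0 | 1 | 0 | 0 | 0
1 | 0 | 0 | 0 | 1 | 1 | 0
1 | 0 | 0 | 0 | 0 | 0 | 0
0 | 1 | 1 | 1 | 1 | 1 | 1
0 | 1 | 1 | 1 | 0 | 1 | 1
0 | 1 | 1 | 0 | 1 | 1 | 1
0 | 1 | 1 | 0 | 0 | 1 | 1
0 | 1 | 0 | 1 | 1 | 1 | 1
0 | 1 | 0 | 1 | 0 | 1 | 1
0 | 1 | 0 | 0 | 1 | 1 | 1
0 | 1 | 0 | 0 | 0 | 1 | 1
0 | 0 | 1 | 1 | 1 | 0 | 1
0 | 0 | 1 | 1 | 0 | 1 | 1
0 | 0 | 1 | 0 | 1 | 0 | 0
0 | 0 | 1 | 0 | 0 | 0 | 0
0 | 0 | 0 | 1 | 1 | 0 | 0
0 | 0 | 0 | 1 | 0 | 0 | 0
0 | 0 | 0 | 0 | 1 | 1 | 0
0 | 0 | 0 | 0 | 0 | 0 | 0
The columns differ at x=1, y=1, z=1, w=1, v=0 (φ=0, ψ=1), so they are not equivalent.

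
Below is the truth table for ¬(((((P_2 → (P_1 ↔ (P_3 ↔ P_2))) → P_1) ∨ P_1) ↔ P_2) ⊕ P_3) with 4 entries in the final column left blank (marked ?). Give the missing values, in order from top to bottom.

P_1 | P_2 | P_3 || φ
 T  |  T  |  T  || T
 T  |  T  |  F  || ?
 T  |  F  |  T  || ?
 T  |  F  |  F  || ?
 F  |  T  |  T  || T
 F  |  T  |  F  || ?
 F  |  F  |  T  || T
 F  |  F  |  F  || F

Row P_1=T, P_2=T, P_3=F: ((((P_2 → (P_1 ↔ (P_3 ↔ P_2))) → P_1) ∨ P_1) ↔ P_2) = T, (((((P_2 → (P_1 ↔ (P_3 ↔ P_2))) → P_1) ∨ P_1) ↔ P_2) ⊕ P_3) = T, so the formula = F.
Row P_1=T, P_2=F, P_3=T: ((((P_2 → (P_1 ↔ (P_3 ↔ P_2))) → P_1) ∨ P_1) ↔ P_2) = F, (((((P_2 → (P_1 ↔ (P_3 ↔ P_2))) → P_1) ∨ P_1) ↔ P_2) ⊕ P_3) = T, so the formula = F.
Row P_1=T, P_2=F, P_3=F: ((((P_2 → (P_1 ↔ (P_3 ↔ P_2))) → P_1) ∨ P_1) ↔ P_2) = F, (((((P_2 → (P_1 ↔ (P_3 ↔ P_2))) → P_1) ∨ P_1) ↔ P_2) ⊕ P_3) = F, so the formula = T.
Row P_1=F, P_2=T, P_3=F: ((((P_2 → (P_1 ↔ (P_3 ↔ P_2))) → P_1) ∨ P_1) ↔ P_2) = F, (((((P_2 → (P_1 ↔ (P_3 ↔ P_2))) → P_1) ∨ P_1) ↔ P_2) ⊕ P_3) = F, so the formula = T.

F, F, T, T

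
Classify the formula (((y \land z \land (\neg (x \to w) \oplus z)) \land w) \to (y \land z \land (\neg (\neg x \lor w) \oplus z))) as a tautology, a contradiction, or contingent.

  x      y      z      w    |  (x \to w)  \neg (x \to w)  (\neg (x \to w) \oplus z)  \neg x  (\neg x \lor w)  \neg (\neg x \lor w)    φ  
 True   True   True   True  |     True        False                  True            False         True              False           True
 True   True   True  False  |    False         True                 False            False        False               True           True
 True   True  False   True  |     True        False                 False            False         True              False           True
 True   True  False  False  |    False         True                  True            False        False               True           True
 True  False   True   True  |     True        False                  True            False         True              False           True
 True  False   True  False  |    False         True                 False            False        False               True           True
 True  False  False   True  |     True        False                 False            False         True              False           True
 True  False  False  False  |    False         True                  True            False        False               True           True
False   True   True   True  |     True        False                  True             True         True              False           True
False   True   True  False  |     True        False                  True             True         True              False           True
False   True  False   True  |     True        False                 False             True         True              False           True
False   True  False  False  |     True        False                 False             True         True              False           True
False  False   True   True  |     True        False                  True             True         True              False           True
False  False   True  False  |     True        False                  True             True         True              False           True
False  False  False   True  |     True        False                 False             True         True              False           True
False  False  False  False  |     True        False                 False             True         True              False           True
Every row is True, so the formula is a tautology.

tautology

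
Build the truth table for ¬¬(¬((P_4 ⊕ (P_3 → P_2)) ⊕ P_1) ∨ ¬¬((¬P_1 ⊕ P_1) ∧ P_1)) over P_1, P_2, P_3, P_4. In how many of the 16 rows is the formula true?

12

P_1 | P_2 | P_3 | P_4 | φ
--- | --- | --- | --- | -
 1  |  1  |  1  |  1  | 1
 1  |  1  |  1  |  0  | 1
 1  |  1  |  0  |  1  | 1
 1  |  1  |  0  |  0  | 1
 1  |  0  |  1  |  1  | 1
 1  |  0  |  1  |  0  | 1
 1  |  0  |  0  |  1  | 1
 1  |  0  |  0  |  0  | 1
 0  |  1  |  1  |  1  | 1
 0  |  1  |  1  |  0  | 0
 0  |  1  |  0  |  1  | 1
 0  |  1  |  0  |  0  | 0
 0  |  0  |  1  |  1  | 0
 0  |  0  |  1  |  0  | 1
 0  |  0  |  0  |  1  | 1
 0  |  0  |  0  |  0  | 0
The formula is true on 12 of the 16 rows.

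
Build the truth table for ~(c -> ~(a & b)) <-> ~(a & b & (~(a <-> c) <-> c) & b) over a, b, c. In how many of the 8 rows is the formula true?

1

a | b | c | φ
- | - | - | -
T | T | T | T
T | T | F | F
T | F | T | F
T | F | F | F
F | T | T | F
F | T | F | F
F | F | T | F
F | F | F | F
The formula is true on 1 of the 8 rows.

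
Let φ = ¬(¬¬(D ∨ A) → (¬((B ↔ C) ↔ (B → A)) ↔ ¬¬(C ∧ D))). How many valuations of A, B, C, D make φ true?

4

A | B | C | D | φ
- | - | - | - | -
T | T | T | T | T
T | T | T | F | F
T | T | F | T | T
T | T | F | F | T
T | F | T | T | F
T | F | T | F | T
T | F | F | T | F
T | F | F | F | F
F | T | T | T | F
F | T | T | F | F
F | T | F | T | F
F | T | F | F | F
F | F | T | T | F
F | F | T | F | F
F | F | F | T | F
F | F | F | F | F
The formula is true on 4 of the 16 rows.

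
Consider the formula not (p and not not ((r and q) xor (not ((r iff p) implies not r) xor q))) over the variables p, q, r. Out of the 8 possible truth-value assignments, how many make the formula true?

p | q | r | (r and q) | (r iff p) | not r | ((r iff p) implies not r) | φ
- | - | - | --------- | --------- | ----- | ------------------------- | -
1 | 1 | 1 |     1     |     1     |   0   |             0             | 0
1 | 1 | 0 |     0     |     0     |   1   |             1             | 0
1 | 0 | 1 |     0     |     1     |   0   |             0             | 0
1 | 0 | 0 |     0     |     0     |   1   |             1             | 1
0 | 1 | 1 |     1     |     0     |   0   |             1             | 1
0 | 1 | 0 |     0     |     1     |   1   |             1             | 1
0 | 0 | 1 |     0     |     0     |   0   |             1             | 1
0 | 0 | 0 |     0     |     1     |   1   |             1             | 1
The formula is true on 5 of the 8 rows.

5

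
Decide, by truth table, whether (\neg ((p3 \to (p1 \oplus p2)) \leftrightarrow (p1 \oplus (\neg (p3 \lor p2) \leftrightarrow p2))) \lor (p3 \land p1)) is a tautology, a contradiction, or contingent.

  p1  |   p2  |   p3  | (p1 \oplus p2) | (p3 \to (p1 \oplus p2)) | (p3 \lor p2) | \neg (p3 \lor p2) | (p3 \land p1) |   φ  
----- | ----- | ----- | -------------- | ----------------------- | ------------ | ----------------- | ------------- | -----
False | False | False |     False      |           True          |    False     |        True       |     False     |  True
False | False |  True |     False      |          False          |     True     |       False       |     False     |  True
False |  True | False |      True      |           True          |     True     |       False       |     False     |  True
False |  True |  True |      True      |           True          |     True     |       False       |     False     |  True
 True | False | False |      True      |           True          |    False     |        True       |     False     | False
 True | False |  True |      True      |           True          |     True     |       False       |      True     |  True
 True |  True | False |     False      |           True          |     True     |       False       |     False     | False
 True |  True |  True |     False      |          False          |     True     |       False       |      True     |  True
6 of 8 rows are True, so the formula is contingent.

contingent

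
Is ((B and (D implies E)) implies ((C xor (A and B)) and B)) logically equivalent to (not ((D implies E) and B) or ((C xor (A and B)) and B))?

equivalent

A | B | C | D | E || φ | ψ
F | F | F | F | F || T | T
F | F | F | F | T || T | T
F | F | F | T | F || T | T
F | F | F | T | T || T | T
F | F | T | F | F || T | T
F | F | T | F | T || T | T
F | F | T | T | F || T | T
F | F | T | T | T || T | T
F | T | F | F | F || F | F
F | T | F | F | T || F | F
F | T | F | T | F || T | T
F | T | F | T | T || F | F
F | T | T | F | F || T | T
F | T | T | F | T || T | T
F | T | T | T | F || T | T
F | T | T | T | T || T | T
T | F | F | F | F || T | T
T | F | F | F | T || T | T
T | F | F | T | F || T | T
T | F | F | T | T || T | T
T | F | T | F | F || T | T
T | F | T | F | T || T | T
T | F | T | T | F || T | T
T | F | T | T | T || T | T
T | T | F | F | F || T | T
T | T | F | F | T || T | T
T | T | F | T | F || T | T
T | T | F | T | T || T | T
T | T | T | F | F || F | F
T | T | T | F | T || F | F
T | T | T | T | F || T | T
T | T | T | T | T || F | F
The columns for φ and ψ agree on every row, so they are logically equivalent.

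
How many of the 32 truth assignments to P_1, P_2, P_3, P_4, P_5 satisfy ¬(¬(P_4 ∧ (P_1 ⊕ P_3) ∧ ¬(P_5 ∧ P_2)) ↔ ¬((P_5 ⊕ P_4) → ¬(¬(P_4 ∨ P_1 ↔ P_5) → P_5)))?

18

P_1  P_2  P_3  P_4  P_5  |  φ
 1    1    1    1    1   |  1
 1    1    1    1    0   |  1
 1    1    1    0    1   |  0
 1    1    1    0    0   |  1
 1    1    0    1    1   |  1
 1    1    0    1    0   |  0
 1    1    0    0    1   |  0
 1    1    0    0    0   |  1
 1    0    1    1    1   |  1
 1    0    1    1    0   |  1
 1    0    1    0    1   |  0
 1    0    1    0    0   |  1
 1    0    0    1    1   |  0
 1    0    0    1    0   |  0
 1    0    0    0    1   |  0
 1    0    0    0    0   |  1
 0    1    1    1    1   |  1
 0    1    1    1    0   |  0
 0    1    1    0    1   |  0
 0    1    1    0    0   |  1
 0    1    0    1    1   |  1
 0    1    0    1    0   |  1
 0    1    0    0    1   |  0
 0    1    0    0    0   |  1
 0    0    1    1    1   |  0
 0    0    1    1    0   |  0
 0    0    1    0    1   |  0
 0    0    1    0    0   |  1
 0    0    0    1    1   |  1
 0    0    0    1    0   |  1
 0    0    0    0    1   |  0
 0    0    0    0    0   |  1
The formula is true on 18 of the 32 rows.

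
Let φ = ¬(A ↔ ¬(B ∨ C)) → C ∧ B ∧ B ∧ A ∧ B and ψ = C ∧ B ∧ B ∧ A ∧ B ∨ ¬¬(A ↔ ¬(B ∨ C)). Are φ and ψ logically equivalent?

  A      B      C    |    φ      ψ  
False  False  False  |  False  False
False  False   True  |   True   True
False   True  False  |   True   True
False   True   True  |   True   True
 True  False  False  |   True   True
 True  False   True  |  False  False
 True   True  False  |  False  False
 True   True   True  |   True   True
The columns for φ and ψ agree on every row, so they are logically equivalent.

equivalent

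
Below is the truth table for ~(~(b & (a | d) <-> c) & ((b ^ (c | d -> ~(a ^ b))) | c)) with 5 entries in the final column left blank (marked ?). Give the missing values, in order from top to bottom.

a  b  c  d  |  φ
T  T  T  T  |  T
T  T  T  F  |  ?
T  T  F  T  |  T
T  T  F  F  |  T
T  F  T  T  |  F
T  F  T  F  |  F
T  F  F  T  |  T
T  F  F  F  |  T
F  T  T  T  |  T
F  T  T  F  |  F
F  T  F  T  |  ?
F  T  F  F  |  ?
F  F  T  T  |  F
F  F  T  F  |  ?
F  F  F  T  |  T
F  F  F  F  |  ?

T, F, T, F, T

Row a=T, b=T, c=T, d=F: ~(b & (a | d) <-> c) = F, ((b ^ (c | d -> ~(a ^ b))) | c) = T, (~(b & (a | d) <-> c) & ((b ^ (c | d -> ~(a ^ b))) | c)) = F, so the formula = T.
Row a=F, b=T, c=F, d=T: ~(b & (a | d) <-> c) = T, ((b ^ (c | d -> ~(a ^ b))) | c) = T, (~(b & (a | d) <-> c) & ((b ^ (c | d -> ~(a ^ b))) | c)) = T, so the formula = F.
Row a=F, b=T, c=F, d=F: ~(b & (a | d) <-> c) = F, ((b ^ (c | d -> ~(a ^ b))) | c) = F, (~(b & (a | d) <-> c) & ((b ^ (c | d -> ~(a ^ b))) | c)) = F, so the formula = T.
Row a=F, b=F, c=T, d=F: ~(b & (a | d) <-> c) = T, ((b ^ (c | d -> ~(a ^ b))) | c) = T, (~(b & (a | d) <-> c) & ((b ^ (c | d -> ~(a ^ b))) | c)) = T, so the formula = F.
Row a=F, b=F, c=F, d=F: ~(b & (a | d) <-> c) = F, ((b ^ (c | d -> ~(a ^ b))) | c) = T, (~(b & (a | d) <-> c) & ((b ^ (c | d -> ~(a ^ b))) | c)) = F, so the formula = T.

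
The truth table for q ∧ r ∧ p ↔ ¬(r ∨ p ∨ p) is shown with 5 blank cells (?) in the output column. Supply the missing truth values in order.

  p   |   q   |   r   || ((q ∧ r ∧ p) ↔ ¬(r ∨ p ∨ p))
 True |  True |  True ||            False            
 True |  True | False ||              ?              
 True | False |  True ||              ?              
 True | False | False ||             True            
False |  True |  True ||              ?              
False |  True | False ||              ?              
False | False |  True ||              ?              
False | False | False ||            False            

True, True, True, False, True

Row p=True, q=True, r=False: (q ∧ r ∧ p) = False, ¬(r ∨ p ∨ p) = False, so ((q ∧ r ∧ p) ↔ ¬(r ∨ p ∨ p)) = True.
Row p=True, q=False, r=True: (q ∧ r ∧ p) = False, ¬(r ∨ p ∨ p) = False, so ((q ∧ r ∧ p) ↔ ¬(r ∨ p ∨ p)) = True.
Row p=False, q=True, r=True: (q ∧ r ∧ p) = False, ¬(r ∨ p ∨ p) = False, so ((q ∧ r ∧ p) ↔ ¬(r ∨ p ∨ p)) = True.
Row p=False, q=True, r=False: (q ∧ r ∧ p) = False, ¬(r ∨ p ∨ p) = True, so ((q ∧ r ∧ p) ↔ ¬(r ∨ p ∨ p)) = False.
Row p=False, q=False, r=True: (q ∧ r ∧ p) = False, ¬(r ∨ p ∨ p) = False, so ((q ∧ r ∧ p) ↔ ¬(r ∨ p ∨ p)) = True.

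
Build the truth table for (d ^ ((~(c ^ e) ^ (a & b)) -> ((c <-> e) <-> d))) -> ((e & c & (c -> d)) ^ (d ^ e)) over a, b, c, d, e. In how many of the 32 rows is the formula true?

26

a | b | c | d | e | φ
- | - | - | - | - | -
F | F | F | F | F | T
F | F | F | F | T | T
F | F | F | T | F | T
F | F | F | T | T | T
F | F | T | F | F | F
F | F | T | F | T | T
F | F | T | T | F | T
F | F | T | T | T | T
F | T | F | F | F | T
F | T | F | F | T | T
F | T | F | T | F | T
F | T | F | T | T | T
F | T | T | F | F | F
F | T | T | F | T | T
F | T | T | T | F | T
F | T | T | T | T | T
T | F | F | F | F | T
T | F | F | F | T | T
T | F | F | T | F | T
T | F | F | T | T | T
T | F | T | F | F | F
T | F | T | F | T | T
T | F | T | T | F | T
T | F | T | T | T | T
T | T | F | F | F | F
T | T | F | F | T | T
T | T | F | T | F | T
T | T | F | T | T | F
T | T | T | F | F | F
T | T | T | F | T | T
T | T | T | T | F | T
T | T | T | T | T | T
The formula is true on 26 of the 32 rows.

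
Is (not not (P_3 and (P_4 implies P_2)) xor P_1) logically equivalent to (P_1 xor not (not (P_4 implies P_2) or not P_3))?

equivalent

P_1 | P_2 | P_3 | P_4 || φ | ψ
 0  |  0  |  0  |  0  || 0 | 0
 0  |  0  |  0  |  1  || 0 | 0
 0  |  0  |  1  |  0  || 1 | 1
 0  |  0  |  1  |  1  || 0 | 0
 0  |  1  |  0  |  0  || 0 | 0
 0  |  1  |  0  |  1  || 0 | 0
 0  |  1  |  1  |  0  || 1 | 1
 0  |  1  |  1  |  1  || 1 | 1
 1  |  0  |  0  |  0  || 1 | 1
 1  |  0  |  0  |  1  || 1 | 1
 1  |  0  |  1  |  0  || 0 | 0
 1  |  0  |  1  |  1  || 1 | 1
 1  |  1  |  0  |  0  || 1 | 1
 1  |  1  |  0  |  1  || 1 | 1
 1  |  1  |  1  |  0  || 0 | 0
 1  |  1  |  1  |  1  || 0 | 0
The columns for φ and ψ agree on every row, so they are logically equivalent.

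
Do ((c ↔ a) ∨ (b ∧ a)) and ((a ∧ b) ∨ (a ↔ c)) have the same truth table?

a | b | c | φ | ψ
- | - | - | - | -
T | T | T | T | T
T | T | F | T | T
T | F | T | T | T
T | F | F | F | F
F | T | T | F | F
F | T | F | T | T
F | F | T | F | F
F | F | F | T | T
The columns for φ and ψ agree on every row, so they are logically equivalent.

equivalent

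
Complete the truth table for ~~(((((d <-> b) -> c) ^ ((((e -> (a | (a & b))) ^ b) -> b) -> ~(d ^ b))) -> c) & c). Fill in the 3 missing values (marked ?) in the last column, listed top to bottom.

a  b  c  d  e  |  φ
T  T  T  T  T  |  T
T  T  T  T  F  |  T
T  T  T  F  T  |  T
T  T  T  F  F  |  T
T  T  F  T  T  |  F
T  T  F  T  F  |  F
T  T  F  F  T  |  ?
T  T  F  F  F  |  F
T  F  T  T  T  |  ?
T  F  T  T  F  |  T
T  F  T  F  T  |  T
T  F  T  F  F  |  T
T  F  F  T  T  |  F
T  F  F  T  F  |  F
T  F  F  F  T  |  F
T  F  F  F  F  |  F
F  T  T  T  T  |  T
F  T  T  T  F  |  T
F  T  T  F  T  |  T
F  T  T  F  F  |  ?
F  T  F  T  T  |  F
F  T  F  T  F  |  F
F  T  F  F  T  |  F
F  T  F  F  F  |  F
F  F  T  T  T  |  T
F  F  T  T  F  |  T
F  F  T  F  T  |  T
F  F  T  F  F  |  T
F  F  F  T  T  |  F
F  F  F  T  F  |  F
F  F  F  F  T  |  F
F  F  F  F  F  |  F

F, T, T

Row a=T, b=T, c=F, d=F, e=T: (((((d <-> b) -> c) ^ ((((e -> (a | (a & b))) ^ b) -> b) -> ~(d ^ b))) -> c) & c) = F, ~(((((d <-> b) -> c) ^ ((((e -> (a | (a & b))) ^ b) -> b) -> ~(d ^ b))) -> c) & c) = T, so the formula = F.
Row a=T, b=F, c=T, d=T, e=T: (((((d <-> b) -> c) ^ ((((e -> (a | (a & b))) ^ b) -> b) -> ~(d ^ b))) -> c) & c) = T, ~(((((d <-> b) -> c) ^ ((((e -> (a | (a & b))) ^ b) -> b) -> ~(d ^ b))) -> c) & c) = F, so the formula = T.
Row a=F, b=T, c=T, d=F, e=F: (((((d <-> b) -> c) ^ ((((e -> (a | (a & b))) ^ b) -> b) -> ~(d ^ b))) -> c) & c) = T, ~(((((d <-> b) -> c) ^ ((((e -> (a | (a & b))) ^ b) -> b) -> ~(d ^ b))) -> c) & c) = F, so the formula = T.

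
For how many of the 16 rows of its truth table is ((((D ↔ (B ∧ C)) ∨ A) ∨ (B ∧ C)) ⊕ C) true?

  A   |   B   |   C   |   D   | (B ∧ C) | (D ↔ (B ∧ C)) | ((D ↔ (B ∧ C)) ∨ A) |   φ  
----- | ----- | ----- | ----- | ------- | ------------- | ------------------- | -----
 True |  True |  True |  True |   True  |      True     |         True        | False
 True |  True |  True | False |   True  |     False     |         True        | False
 True |  True | False |  True |  False  |     False     |         True        |  True
 True |  True | False | False |  False  |      True     |         True        |  True
 True | False |  True |  True |  False  |     False     |         True        | False
 True | False |  True | False |  False  |      True     |         True        | False
 True | False | False |  True |  False  |     False     |         True        |  True
 True | False | False | False |  False  |      True     |         True        |  True
False |  True |  True |  True |   True  |      True     |         True        | False
False |  True |  True | False |   True  |     False     |        False        | False
False |  True | False |  True |  False  |     False     |        False        | False
False |  True | False | False |  False  |      True     |         True        |  True
False | False |  True |  True |  False  |     False     |        False        |  True
False | False |  True | False |  False  |      True     |         True        | False
False | False | False |  True |  False  |     False     |        False        | False
False | False | False | False |  False  |      True     |         True        |  True
The formula is true on 7 of the 16 rows.

7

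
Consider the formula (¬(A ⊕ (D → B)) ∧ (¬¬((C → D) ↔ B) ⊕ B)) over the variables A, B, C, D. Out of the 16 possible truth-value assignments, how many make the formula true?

2

A | B | C | D || (D → B) | (A ⊕ (D → B)) | ¬(A ⊕ (D → B)) | (C → D) | ((C → D) ↔ B) | ¬((C → D) ↔ B) | ¬¬((C → D) ↔ B) | (¬¬((C → D) ↔ B) ⊕ B) | φ
0 | 0 | 0 | 0 ||    1    |       1       |       0        |    1    |       0       |       1        |        0        |           0           | 0
0 | 0 | 0 | 1 ||    0    |       0       |       1        |    1    |       0       |       1        |        0        |           0           | 0
0 | 0 | 1 | 0 ||    1    |       1       |       0        |    0    |       1       |       0        |        1        |           1           | 0
0 | 0 | 1 | 1 ||    0    |       0       |       1        |    1    |       0       |       1        |        0        |           0           | 0
0 | 1 | 0 | 0 ||    1    |       1       |       0        |    1    |       1       |       0        |        1        |           0           | 0
0 | 1 | 0 | 1 ||    1    |       1       |       0        |    1    |       1       |       0        |        1        |           0           | 0
0 | 1 | 1 | 0 ||    1    |       1       |       0        |    0    |       0       |       1        |        0        |           1           | 0
0 | 1 | 1 | 1 ||    1    |       1       |       0        |    1    |       1       |       0        |        1        |           0           | 0
1 | 0 | 0 | 0 ||    1    |       0       |       1        |    1    |       0       |       1        |        0        |           0           | 0
1 | 0 | 0 | 1 ||    0    |       1       |       0        |    1    |       0       |       1        |        0        |           0           | 0
1 | 0 | 1 | 0 ||    1    |       0       |       1        |    0    |       1       |       0        |        1        |           1           | 1
1 | 0 | 1 | 1 ||    0    |       1       |       0        |    1    |       0       |       1        |        0        |           0           | 0
1 | 1 | 0 | 0 ||    1    |       0       |       1        |    1    |       1       |       0        |        1        |           0           | 0
1 | 1 | 0 | 1 ||    1    |       0       |       1        |    1    |       1       |       0        |        1        |           0           | 0
1 | 1 | 1 | 0 ||    1    |       0       |       1        |    0    |       0       |       1        |        0        |           1           | 1
1 | 1 | 1 | 1 ||    1    |       0       |       1        |    1    |       1       |       0        |        1        |           0           | 0
The formula is true on 2 of the 16 rows.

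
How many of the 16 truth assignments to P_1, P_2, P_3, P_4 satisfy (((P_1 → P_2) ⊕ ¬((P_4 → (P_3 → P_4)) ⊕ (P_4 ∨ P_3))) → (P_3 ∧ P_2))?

10

P_1 | P_2 | P_3 | P_4 || (P_1 → P_2) | (P_3 → P_4) | (P_4 → (P_3 → P_4)) | (P_4 ∨ P_3) | (P_3 ∧ P_2) | φ
 F  |  F  |  F  |  F  ||      T      |      T      |          T          |      F      |      F      | F
 F  |  F  |  F  |  T  ||      T      |      T      |          T          |      T      |      F      | T
 F  |  F  |  T  |  F  ||      T      |      F      |          T          |      T      |      F      | T
 F  |  F  |  T  |  T  ||      T      |      T      |          T          |      T      |      F      | T
 F  |  T  |  F  |  F  ||      T      |      T      |          T          |      F      |      F      | F
 F  |  T  |  F  |  T  ||      T      |      T      |          T          |      T      |      F      | T
 F  |  T  |  T  |  F  ||      T      |      F      |          T          |      T      |      T      | T
 F  |  T  |  T  |  T  ||      T      |      T      |          T          |      T      |      T      | T
 T  |  F  |  F  |  F  ||      F      |      T      |          T          |      F      |      F      | T
 T  |  F  |  F  |  T  ||      F      |      T      |          T          |      T      |      F      | F
 T  |  F  |  T  |  F  ||      F      |      F      |          T          |      T      |      F      | F
 T  |  F  |  T  |  T  ||      F      |      T      |          T          |      T      |      F      | F
 T  |  T  |  F  |  F  ||      T      |      T      |          T          |      F      |      F      | F
 T  |  T  |  F  |  T  ||      T      |      T      |          T          |      T      |      F      | T
 T  |  T  |  T  |  F  ||      T      |      F      |          T          |      T      |      T      | T
 T  |  T  |  T  |  T  ||      T      |      T      |          T          |      T      |      T      | T
The formula is true on 10 of the 16 rows.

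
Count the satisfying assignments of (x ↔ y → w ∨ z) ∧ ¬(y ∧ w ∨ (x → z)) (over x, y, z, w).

x | y | z | w | (w ∨ z) | (y → (w ∨ z)) | (x ↔ (y → (w ∨ z))) | (y ∧ w) | (x → z) | ((y ∧ w) ∨ (x → z)) | ¬((y ∧ w) ∨ (x → z)) | φ
- | - | - | - | ------- | ------------- | ------------------- | ------- | ------- | ------------------- | -------------------- | -
1 | 1 | 1 | 1 |    1    |       1       |          1          |    1    |    1    |          1          |          0           | 0
1 | 1 | 1 | 0 |    1    |       1       |          1          |    0    |    1    |          1          |          0           | 0
1 | 1 | 0 | 1 |    1    |       1       |          1          |    1    |    0    |          1          |          0           | 0
1 | 1 | 0 | 0 |    0    |       0       |          0          |    0    |    0    |          0          |          1           | 0
1 | 0 | 1 | 1 |    1    |       1       |          1          |    0    |    1    |          1          |          0           | 0
1 | 0 | 1 | 0 |    1    |       1       |          1          |    0    |    1    |          1          |          0           | 0
1 | 0 | 0 | 1 |    1    |       1       |          1          |    0    |    0    |          0          |          1           | 1
1 | 0 | 0 | 0 |    0    |       1       |          1          |    0    |    0    |          0          |          1           | 1
0 | 1 | 1 | 1 |    1    |       1       |          0          |    1    |    1    |          1          |          0           | 0
0 | 1 | 1 | 0 |    1    |       1       |          0          |    0    |    1    |          1          |          0           | 0
0 | 1 | 0 | 1 |    1    |       1       |          0          |    1    |    1    |          1          |          0           | 0
0 | 1 | 0 | 0 |    0    |       0       |          1          |    0    |    1    |          1          |          0           | 0
0 | 0 | 1 | 1 |    1    |       1       |          0          |    0    |    1    |          1          |          0           | 0
0 | 0 | 1 | 0 |    1    |       1       |          0          |    0    |    1    |          1          |          0           | 0
0 | 0 | 0 | 1 |    1    |       1       |          0          |    0    |    1    |          1          |          0           | 0
0 | 0 | 0 | 0 |    0    |       1       |          0          |    0    |    1    |          1          |          0           | 0
The formula is true on 2 of the 16 rows.

2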